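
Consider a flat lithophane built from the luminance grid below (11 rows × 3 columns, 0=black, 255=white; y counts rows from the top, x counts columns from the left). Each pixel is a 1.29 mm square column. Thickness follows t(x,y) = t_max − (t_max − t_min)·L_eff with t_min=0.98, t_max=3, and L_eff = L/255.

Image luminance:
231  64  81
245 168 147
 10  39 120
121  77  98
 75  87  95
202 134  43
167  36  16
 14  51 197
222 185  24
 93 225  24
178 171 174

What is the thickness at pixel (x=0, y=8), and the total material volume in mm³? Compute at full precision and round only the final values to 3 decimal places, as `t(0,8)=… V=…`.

t(0,8)=1.241 V=114.469

span = t_max - t_min = 3 - 0.98 = 2.020
L(0,8) = 222, L_eff = 222/255 = 0.870588
t(0,8) = 3 - 2.020·0.870588 = 1.241
Σt over all 11·3 pixels = 438518/6375 ≈ 68.7871373
V = pitch²·Σt = 1.29²·438518/6375 = 114.469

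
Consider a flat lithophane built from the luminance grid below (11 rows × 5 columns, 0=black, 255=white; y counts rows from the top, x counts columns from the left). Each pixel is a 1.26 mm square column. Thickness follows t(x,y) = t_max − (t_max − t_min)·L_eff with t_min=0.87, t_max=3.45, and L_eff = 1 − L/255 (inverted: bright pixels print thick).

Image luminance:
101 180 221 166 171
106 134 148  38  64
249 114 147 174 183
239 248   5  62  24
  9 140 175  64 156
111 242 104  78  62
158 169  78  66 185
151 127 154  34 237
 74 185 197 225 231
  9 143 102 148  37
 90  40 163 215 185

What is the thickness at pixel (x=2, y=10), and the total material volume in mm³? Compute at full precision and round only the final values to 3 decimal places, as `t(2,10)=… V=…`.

span = t_max - t_min = 3.45 - 0.87 = 2.580
L(2,10) = 163, L_eff = 1 - 163/255 = 0.360784 (inverted)
t(2,10) = 3.45 - 2.580·0.360784 = 2.519
Σt over all 11·5 pixels = 1036073/8500 ≈ 121.8909412
V = pitch²·Σt = 1.26²·1036073/8500 = 193.514

t(2,10)=2.519 V=193.514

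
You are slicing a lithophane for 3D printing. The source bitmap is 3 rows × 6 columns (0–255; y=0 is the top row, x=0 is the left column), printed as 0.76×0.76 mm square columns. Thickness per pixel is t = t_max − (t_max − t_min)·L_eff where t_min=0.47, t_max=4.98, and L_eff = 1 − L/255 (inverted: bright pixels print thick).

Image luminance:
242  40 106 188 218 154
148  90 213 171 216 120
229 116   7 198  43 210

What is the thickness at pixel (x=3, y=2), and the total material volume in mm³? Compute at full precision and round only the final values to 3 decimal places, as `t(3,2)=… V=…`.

span = t_max - t_min = 4.98 - 0.47 = 4.510
L(3,2) = 198, L_eff = 1 - 198/255 = 0.223529 (inverted)
t(3,2) = 4.98 - 4.510·0.223529 = 3.972
Σt over all 3·6 pixels = 479163/8500 ≈ 56.3721176
V = pitch²·Σt = 0.76²·479163/8500 = 32.561

t(3,2)=3.972 V=32.561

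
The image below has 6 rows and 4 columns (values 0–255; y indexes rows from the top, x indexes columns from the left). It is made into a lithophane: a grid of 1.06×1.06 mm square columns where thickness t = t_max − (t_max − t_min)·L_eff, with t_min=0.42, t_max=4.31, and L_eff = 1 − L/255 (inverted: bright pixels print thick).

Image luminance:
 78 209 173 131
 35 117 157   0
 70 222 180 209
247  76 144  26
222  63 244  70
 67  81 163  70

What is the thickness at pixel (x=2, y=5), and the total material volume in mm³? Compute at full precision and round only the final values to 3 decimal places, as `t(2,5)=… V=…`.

span = t_max - t_min = 4.31 - 0.42 = 3.890
L(2,5) = 163, L_eff = 1 - 163/255 = 0.360784 (inverted)
t(2,5) = 4.31 - 3.890·0.360784 = 2.907
Σt over all 6·4 pixels = 240841/4250 ≈ 56.6684706
V = pitch²·Σt = 1.06²·240841/4250 = 63.673

t(2,5)=2.907 V=63.673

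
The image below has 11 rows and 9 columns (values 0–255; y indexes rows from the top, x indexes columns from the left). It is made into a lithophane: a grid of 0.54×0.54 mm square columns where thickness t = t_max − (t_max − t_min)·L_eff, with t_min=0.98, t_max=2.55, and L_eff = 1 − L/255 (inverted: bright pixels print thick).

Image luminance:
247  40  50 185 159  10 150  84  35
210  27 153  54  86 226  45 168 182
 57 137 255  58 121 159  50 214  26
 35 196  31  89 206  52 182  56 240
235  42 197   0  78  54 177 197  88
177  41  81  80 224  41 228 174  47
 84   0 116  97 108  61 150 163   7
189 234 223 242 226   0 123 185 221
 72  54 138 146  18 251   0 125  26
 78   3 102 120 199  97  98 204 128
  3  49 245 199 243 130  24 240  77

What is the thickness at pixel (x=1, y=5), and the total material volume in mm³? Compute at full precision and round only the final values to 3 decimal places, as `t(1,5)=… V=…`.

span = t_max - t_min = 2.55 - 0.98 = 1.570
L(1,5) = 41, L_eff = 1 - 41/255 = 0.839216 (inverted)
t(1,5) = 2.55 - 1.570·0.839216 = 1.232
Σt over all 11·9 pixels = 170.496
V = pitch²·Σt = 0.54²·170.496 = 49.717

t(1,5)=1.232 V=49.717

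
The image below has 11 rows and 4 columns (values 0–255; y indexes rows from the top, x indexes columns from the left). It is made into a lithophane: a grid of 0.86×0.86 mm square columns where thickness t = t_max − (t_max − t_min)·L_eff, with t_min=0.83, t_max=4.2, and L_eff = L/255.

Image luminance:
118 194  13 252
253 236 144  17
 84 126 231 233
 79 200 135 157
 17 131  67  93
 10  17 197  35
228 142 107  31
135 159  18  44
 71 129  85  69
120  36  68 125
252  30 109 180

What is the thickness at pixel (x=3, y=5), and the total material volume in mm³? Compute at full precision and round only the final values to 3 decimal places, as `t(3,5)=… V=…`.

span = t_max - t_min = 4.2 - 0.83 = 3.370
L(3,5) = 35, L_eff = 35/255 = 0.137255
t(3,5) = 4.2 - 3.370·0.137255 = 3.737
Σt over all 11·4 pixels = 2967751/25500 ≈ 116.3823922
V = pitch²·Σt = 0.86²·2967751/25500 = 86.076

t(3,5)=3.737 V=86.076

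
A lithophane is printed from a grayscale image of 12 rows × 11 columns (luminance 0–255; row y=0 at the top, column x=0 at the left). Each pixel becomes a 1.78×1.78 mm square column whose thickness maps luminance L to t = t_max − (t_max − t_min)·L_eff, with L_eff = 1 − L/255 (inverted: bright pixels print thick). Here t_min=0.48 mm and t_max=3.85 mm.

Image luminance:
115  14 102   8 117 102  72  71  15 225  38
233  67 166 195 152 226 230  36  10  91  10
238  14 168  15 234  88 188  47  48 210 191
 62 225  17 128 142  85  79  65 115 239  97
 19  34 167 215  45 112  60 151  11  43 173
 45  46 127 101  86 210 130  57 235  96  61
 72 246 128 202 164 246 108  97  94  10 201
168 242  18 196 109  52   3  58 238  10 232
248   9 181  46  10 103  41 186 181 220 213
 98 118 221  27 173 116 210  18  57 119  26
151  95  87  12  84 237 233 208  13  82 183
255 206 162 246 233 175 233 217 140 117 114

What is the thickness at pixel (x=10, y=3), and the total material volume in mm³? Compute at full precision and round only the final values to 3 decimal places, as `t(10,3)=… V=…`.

span = t_max - t_min = 3.85 - 0.48 = 3.370
L(10,3) = 97, L_eff = 1 - 97/255 = 0.619608 (inverted)
t(10,3) = 3.85 - 3.370·0.619608 = 1.762
Σt over all 12·11 pixels = 589927/2125 ≈ 277.6127059
V = pitch²·Σt = 1.78²·589927/2125 = 879.588

t(10,3)=1.762 V=879.588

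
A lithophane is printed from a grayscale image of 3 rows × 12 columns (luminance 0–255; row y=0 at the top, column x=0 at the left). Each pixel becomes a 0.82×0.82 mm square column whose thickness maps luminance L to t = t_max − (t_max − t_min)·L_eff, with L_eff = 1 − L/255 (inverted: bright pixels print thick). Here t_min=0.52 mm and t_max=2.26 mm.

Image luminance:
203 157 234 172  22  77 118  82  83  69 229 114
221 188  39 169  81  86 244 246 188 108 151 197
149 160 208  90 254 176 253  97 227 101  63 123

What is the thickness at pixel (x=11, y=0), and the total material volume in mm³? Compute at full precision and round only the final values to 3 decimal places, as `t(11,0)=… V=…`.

span = t_max - t_min = 2.26 - 0.52 = 1.740
L(11,0) = 114, L_eff = 1 - 114/255 = 0.552941 (inverted)
t(11,0) = 2.26 - 1.740·0.552941 = 1.298
Σt over all 3·12 pixels = 235551/4250 ≈ 55.4237647
V = pitch²·Σt = 0.82²·235551/4250 = 37.267

t(11,0)=1.298 V=37.267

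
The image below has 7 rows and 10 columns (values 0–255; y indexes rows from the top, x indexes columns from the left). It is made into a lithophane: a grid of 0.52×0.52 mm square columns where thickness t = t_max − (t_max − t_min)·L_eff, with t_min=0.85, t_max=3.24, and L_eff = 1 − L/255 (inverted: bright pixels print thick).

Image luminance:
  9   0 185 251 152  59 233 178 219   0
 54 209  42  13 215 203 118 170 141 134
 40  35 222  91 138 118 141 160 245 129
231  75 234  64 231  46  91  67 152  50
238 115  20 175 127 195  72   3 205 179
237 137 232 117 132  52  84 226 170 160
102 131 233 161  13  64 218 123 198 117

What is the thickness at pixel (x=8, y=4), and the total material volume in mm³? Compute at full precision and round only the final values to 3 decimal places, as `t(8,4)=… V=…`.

span = t_max - t_min = 3.24 - 0.85 = 2.390
L(8,4) = 205, L_eff = 1 - 205/255 = 0.196078 (inverted)
t(8,4) = 3.24 - 2.390·0.196078 = 2.771
Σt over all 7·10 pixels = 1253103/8500 ≈ 147.4238824
V = pitch²·Σt = 0.52²·1253103/8500 = 39.863

t(8,4)=2.771 V=39.863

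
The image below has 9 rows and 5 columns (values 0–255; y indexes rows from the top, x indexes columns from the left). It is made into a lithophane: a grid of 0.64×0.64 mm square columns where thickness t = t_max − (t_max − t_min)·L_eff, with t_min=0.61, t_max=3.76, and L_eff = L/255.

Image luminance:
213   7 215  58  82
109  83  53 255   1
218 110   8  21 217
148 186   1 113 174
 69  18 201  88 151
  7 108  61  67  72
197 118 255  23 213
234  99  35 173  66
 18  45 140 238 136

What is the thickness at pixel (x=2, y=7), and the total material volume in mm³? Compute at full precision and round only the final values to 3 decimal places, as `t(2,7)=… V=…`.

t(2,7)=3.328 V=43.479

span = t_max - t_min = 3.76 - 0.61 = 3.150
L(2,7) = 35, L_eff = 35/255 = 0.137255
t(2,7) = 3.76 - 3.150·0.137255 = 3.328
Σt over all 9·5 pixels = 45114/425 ≈ 106.1505882
V = pitch²·Σt = 0.64²·45114/425 = 43.479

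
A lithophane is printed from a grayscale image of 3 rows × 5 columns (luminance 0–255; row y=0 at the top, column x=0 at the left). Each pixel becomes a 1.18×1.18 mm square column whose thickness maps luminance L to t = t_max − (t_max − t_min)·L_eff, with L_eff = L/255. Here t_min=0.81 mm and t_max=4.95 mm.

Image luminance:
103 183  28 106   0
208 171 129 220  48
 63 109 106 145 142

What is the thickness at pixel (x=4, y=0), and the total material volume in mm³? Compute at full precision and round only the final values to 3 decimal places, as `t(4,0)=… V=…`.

t(4,0)=4.950 V=63.576

span = t_max - t_min = 4.95 - 0.81 = 4.140
L(4,0) = 0, L_eff = 0/255 = 0.000000
t(4,0) = 4.95 - 4.140·0.000000 = 4.950
Σt over all 3·5 pixels = 388107/8500 ≈ 45.6596471
V = pitch²·Σt = 1.18²·388107/8500 = 63.576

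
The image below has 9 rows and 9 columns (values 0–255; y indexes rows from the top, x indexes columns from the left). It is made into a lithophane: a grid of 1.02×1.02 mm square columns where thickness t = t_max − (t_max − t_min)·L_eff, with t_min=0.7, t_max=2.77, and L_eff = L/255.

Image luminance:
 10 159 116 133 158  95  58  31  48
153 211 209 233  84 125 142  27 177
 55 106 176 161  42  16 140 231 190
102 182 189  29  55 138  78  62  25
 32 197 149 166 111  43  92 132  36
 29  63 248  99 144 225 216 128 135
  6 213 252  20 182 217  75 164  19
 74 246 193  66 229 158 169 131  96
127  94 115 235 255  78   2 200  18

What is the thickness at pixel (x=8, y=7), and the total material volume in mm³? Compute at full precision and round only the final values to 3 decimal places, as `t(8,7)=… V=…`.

t(8,7)=1.991 V=148.767

span = t_max - t_min = 2.77 - 0.7 = 2.070
L(8,7) = 96, L_eff = 96/255 = 0.376471
t(8,7) = 2.77 - 2.070·0.376471 = 1.991
Σt over all 9·9 pixels = 60771/425 ≈ 142.9905882
V = pitch²·Σt = 1.02²·60771/425 = 148.767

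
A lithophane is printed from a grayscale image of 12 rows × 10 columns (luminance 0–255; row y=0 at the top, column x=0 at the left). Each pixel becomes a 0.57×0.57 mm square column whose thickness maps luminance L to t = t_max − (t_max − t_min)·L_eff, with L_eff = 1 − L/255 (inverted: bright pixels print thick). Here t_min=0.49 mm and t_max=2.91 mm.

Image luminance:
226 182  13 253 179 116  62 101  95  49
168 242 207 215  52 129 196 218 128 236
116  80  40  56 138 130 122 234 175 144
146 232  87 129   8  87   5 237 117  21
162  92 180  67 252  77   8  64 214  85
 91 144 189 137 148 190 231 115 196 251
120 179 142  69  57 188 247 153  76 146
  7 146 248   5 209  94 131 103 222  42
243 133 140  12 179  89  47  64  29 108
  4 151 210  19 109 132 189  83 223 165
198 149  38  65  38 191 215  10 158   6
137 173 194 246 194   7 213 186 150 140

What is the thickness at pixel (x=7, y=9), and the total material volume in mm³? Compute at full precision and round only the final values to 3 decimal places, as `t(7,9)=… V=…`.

span = t_max - t_min = 2.91 - 0.49 = 2.420
L(7,9) = 83, L_eff = 1 - 83/255 = 0.674510 (inverted)
t(7,9) = 2.91 - 2.420·0.674510 = 1.278
Σt over all 12·10 pixels = 178119/850 ≈ 209.5517647
V = pitch²·Σt = 0.57²·178119/850 = 68.083

t(7,9)=1.278 V=68.083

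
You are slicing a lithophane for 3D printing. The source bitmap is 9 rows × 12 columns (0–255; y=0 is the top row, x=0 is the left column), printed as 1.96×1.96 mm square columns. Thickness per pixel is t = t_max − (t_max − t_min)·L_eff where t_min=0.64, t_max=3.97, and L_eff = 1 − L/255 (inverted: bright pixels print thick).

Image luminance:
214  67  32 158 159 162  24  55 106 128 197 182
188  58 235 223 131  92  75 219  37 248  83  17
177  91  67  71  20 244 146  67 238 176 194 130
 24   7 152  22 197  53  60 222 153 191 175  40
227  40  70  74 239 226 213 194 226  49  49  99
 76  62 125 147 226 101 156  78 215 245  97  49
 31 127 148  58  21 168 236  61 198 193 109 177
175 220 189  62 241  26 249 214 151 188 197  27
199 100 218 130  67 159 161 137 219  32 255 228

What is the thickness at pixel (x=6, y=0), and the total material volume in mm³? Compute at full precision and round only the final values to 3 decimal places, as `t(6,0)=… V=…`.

t(6,0)=0.953 V=1001.027

span = t_max - t_min = 3.97 - 0.64 = 3.330
L(6,0) = 24, L_eff = 1 - 24/255 = 0.905882 (inverted)
t(6,0) = 3.97 - 3.330·0.905882 = 0.953
Σt over all 9·12 pixels = 2214891/8500 ≈ 260.5754118
V = pitch²·Σt = 1.96²·2214891/8500 = 1001.027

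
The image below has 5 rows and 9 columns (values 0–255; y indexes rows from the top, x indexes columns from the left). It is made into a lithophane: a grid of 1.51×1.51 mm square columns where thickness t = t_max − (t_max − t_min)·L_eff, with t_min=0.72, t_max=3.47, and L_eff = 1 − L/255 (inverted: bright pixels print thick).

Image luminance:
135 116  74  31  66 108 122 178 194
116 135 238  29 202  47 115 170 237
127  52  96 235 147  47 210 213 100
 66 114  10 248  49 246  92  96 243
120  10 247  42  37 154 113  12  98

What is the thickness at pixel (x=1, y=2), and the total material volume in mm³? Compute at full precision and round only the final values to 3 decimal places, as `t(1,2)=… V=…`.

span = t_max - t_min = 3.47 - 0.72 = 2.750
L(1,2) = 52, L_eff = 1 - 52/255 = 0.796078 (inverted)
t(1,2) = 3.47 - 2.750·0.796078 = 1.281
Σt over all 5·9 pixels = 18791/204 ≈ 92.1127451
V = pitch²·Σt = 1.51²·18791/204 = 210.026

t(1,2)=1.281 V=210.026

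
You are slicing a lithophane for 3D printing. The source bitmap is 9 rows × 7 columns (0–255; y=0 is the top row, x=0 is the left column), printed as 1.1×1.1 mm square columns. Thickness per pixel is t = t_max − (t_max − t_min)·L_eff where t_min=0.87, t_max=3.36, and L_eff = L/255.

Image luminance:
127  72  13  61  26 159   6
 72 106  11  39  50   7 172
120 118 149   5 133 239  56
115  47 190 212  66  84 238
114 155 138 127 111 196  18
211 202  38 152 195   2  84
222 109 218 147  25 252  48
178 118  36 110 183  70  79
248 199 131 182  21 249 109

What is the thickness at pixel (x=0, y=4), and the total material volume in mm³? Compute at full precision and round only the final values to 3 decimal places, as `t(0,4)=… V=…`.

t(0,4)=2.247 V=169.054

span = t_max - t_min = 3.36 - 0.87 = 2.490
L(0,4) = 114, L_eff = 114/255 = 0.447059
t(0,4) = 3.36 - 2.490·0.447059 = 2.247
Σt over all 9·7 pixels = 118757/850 ≈ 139.7141176
V = pitch²·Σt = 1.1²·118757/850 = 169.054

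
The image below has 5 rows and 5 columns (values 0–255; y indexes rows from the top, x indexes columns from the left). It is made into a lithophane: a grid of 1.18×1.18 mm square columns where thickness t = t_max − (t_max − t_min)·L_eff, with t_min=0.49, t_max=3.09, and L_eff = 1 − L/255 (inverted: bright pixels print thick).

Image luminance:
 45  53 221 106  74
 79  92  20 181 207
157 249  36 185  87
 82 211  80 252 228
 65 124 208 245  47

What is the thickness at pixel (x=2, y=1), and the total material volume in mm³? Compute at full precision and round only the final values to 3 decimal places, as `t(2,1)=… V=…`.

t(2,1)=0.694 V=64.390

span = t_max - t_min = 3.09 - 0.49 = 2.600
L(2,1) = 20, L_eff = 1 - 20/255 = 0.921569 (inverted)
t(2,1) = 3.09 - 2.600·0.921569 = 0.694
Σt over all 5·5 pixels = 235843/5100 ≈ 46.2437255
V = pitch²·Σt = 1.18²·235843/5100 = 64.390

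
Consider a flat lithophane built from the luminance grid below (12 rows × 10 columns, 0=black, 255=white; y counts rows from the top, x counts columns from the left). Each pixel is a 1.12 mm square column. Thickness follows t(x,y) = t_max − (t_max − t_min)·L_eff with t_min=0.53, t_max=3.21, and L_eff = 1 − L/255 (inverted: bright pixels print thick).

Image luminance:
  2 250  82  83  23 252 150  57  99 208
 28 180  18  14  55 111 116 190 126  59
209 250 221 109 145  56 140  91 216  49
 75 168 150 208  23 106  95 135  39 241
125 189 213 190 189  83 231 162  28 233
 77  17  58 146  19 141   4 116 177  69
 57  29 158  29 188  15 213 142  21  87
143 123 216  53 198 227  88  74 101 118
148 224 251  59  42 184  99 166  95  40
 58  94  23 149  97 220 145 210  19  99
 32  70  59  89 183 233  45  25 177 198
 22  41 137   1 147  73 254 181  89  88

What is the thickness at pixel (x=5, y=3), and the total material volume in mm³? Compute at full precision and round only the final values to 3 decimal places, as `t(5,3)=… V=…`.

span = t_max - t_min = 3.21 - 0.53 = 2.680
L(5,3) = 106, L_eff = 1 - 106/255 = 0.584314 (inverted)
t(5,3) = 3.21 - 2.680·0.584314 = 1.644
Σt over all 12·10 pixels = 450988/2125 ≈ 212.2296471
V = pitch²·Σt = 1.12²·450988/2125 = 266.221

t(5,3)=1.644 V=266.221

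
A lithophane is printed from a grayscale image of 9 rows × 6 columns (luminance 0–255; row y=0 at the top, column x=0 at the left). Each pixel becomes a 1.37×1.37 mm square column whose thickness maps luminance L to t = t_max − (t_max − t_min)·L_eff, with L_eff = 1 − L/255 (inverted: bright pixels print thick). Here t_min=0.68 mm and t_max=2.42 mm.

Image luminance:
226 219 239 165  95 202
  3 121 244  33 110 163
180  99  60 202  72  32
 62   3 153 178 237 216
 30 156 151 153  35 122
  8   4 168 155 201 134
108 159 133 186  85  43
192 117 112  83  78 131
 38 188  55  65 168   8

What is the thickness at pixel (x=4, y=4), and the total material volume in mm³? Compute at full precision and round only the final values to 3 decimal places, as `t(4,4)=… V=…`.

span = t_max - t_min = 2.42 - 0.68 = 1.740
L(4,4) = 35, L_eff = 1 - 35/255 = 0.862745 (inverted)
t(4,4) = 2.42 - 1.740·0.862745 = 0.919
Σt over all 9·6 pixels = 34688/425 ≈ 81.6188235
V = pitch²·Σt = 1.37²·34688/425 = 153.190

t(4,4)=0.919 V=153.190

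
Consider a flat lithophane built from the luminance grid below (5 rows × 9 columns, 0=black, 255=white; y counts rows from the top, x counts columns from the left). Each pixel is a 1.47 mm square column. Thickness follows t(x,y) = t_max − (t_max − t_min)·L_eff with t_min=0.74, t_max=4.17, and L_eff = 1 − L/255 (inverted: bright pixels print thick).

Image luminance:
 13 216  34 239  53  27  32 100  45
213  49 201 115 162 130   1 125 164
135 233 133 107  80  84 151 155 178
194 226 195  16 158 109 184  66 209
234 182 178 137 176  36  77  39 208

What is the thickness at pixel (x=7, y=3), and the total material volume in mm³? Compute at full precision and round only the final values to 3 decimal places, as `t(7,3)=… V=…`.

t(7,3)=1.628 V=240.513

span = t_max - t_min = 4.17 - 0.74 = 3.430
L(7,3) = 66, L_eff = 1 - 66/255 = 0.741176 (inverted)
t(7,3) = 4.17 - 3.430·0.741176 = 1.628
Σt over all 5·9 pixels = 946069/8500 ≈ 111.3022353
V = pitch²·Σt = 1.47²·946069/8500 = 240.513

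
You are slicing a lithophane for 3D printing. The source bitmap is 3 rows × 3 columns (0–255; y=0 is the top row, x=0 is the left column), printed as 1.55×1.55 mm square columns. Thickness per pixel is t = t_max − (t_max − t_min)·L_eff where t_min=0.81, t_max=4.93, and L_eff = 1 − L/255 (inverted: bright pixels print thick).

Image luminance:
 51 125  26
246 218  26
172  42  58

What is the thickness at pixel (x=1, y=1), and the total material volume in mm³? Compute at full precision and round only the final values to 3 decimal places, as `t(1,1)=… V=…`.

span = t_max - t_min = 4.93 - 0.81 = 4.120
L(1,1) = 218, L_eff = 1 - 218/255 = 0.145098 (inverted)
t(1,1) = 4.93 - 4.120·0.145098 = 4.332
Σt over all 3·3 pixels = 583063/25500 ≈ 22.8652157
V = pitch²·Σt = 1.55²·583063/25500 = 54.934

t(1,1)=4.332 V=54.934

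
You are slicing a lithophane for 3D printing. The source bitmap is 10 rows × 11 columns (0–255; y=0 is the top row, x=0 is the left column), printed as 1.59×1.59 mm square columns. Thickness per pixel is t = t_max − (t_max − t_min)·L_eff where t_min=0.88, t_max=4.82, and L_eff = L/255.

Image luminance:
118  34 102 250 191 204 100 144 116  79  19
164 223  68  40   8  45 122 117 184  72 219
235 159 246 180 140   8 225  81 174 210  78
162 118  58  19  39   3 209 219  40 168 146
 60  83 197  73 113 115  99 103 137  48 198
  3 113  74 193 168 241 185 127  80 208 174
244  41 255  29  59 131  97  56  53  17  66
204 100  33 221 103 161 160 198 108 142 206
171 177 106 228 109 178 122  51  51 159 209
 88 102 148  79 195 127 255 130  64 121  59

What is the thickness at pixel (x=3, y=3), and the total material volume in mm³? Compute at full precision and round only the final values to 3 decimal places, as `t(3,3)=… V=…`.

t(3,3)=4.526 V=795.841

span = t_max - t_min = 4.82 - 0.88 = 3.940
L(3,3) = 19, L_eff = 19/255 = 0.074510
t(3,3) = 4.82 - 3.940·0.074510 = 4.526
Σt over all 10·11 pixels = 1337891/4250 ≈ 314.7978824
V = pitch²·Σt = 1.59²·1337891/4250 = 795.841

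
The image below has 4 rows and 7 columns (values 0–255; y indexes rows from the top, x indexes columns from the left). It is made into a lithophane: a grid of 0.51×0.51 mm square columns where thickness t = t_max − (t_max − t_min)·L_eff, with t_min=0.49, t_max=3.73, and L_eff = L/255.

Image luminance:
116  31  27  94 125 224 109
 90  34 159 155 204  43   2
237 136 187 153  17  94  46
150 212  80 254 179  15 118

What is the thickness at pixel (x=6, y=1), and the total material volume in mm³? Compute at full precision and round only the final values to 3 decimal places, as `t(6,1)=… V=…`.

t(6,1)=3.705 V=16.289

span = t_max - t_min = 3.73 - 0.49 = 3.240
L(6,1) = 2, L_eff = 2/255 = 0.007843
t(6,1) = 3.73 - 3.240·0.007843 = 3.705
Σt over all 4·7 pixels = 133078/2125 ≈ 62.6249412
V = pitch²·Σt = 0.51²·133078/2125 = 16.289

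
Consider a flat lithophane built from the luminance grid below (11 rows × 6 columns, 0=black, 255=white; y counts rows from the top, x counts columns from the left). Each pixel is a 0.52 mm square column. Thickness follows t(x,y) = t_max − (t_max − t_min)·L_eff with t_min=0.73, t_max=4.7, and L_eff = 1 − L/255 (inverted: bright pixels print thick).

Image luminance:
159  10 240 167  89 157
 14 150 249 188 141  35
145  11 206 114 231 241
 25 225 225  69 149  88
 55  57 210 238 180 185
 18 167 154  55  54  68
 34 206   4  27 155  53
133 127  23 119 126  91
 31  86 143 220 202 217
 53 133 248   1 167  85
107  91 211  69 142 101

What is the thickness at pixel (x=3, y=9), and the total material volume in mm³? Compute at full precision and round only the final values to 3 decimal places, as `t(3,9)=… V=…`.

t(3,9)=0.746 V=47.438

span = t_max - t_min = 4.7 - 0.73 = 3.970
L(3,9) = 1, L_eff = 1 - 1/255 = 0.996078 (inverted)
t(3,9) = 4.7 - 3.970·0.996078 = 0.746
Σt over all 11·6 pixels = 1118417/6375 ≈ 175.4379608
V = pitch²·Σt = 0.52²·1118417/6375 = 47.438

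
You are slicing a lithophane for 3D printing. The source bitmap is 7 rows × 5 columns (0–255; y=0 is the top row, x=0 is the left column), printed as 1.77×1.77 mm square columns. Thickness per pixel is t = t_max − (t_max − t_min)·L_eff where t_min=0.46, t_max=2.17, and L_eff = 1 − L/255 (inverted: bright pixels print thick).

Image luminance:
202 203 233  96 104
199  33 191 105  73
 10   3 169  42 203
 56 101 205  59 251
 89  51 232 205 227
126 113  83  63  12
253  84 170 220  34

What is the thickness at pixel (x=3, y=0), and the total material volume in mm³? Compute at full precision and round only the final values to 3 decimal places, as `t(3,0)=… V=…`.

t(3,0)=1.104 V=144.980

span = t_max - t_min = 2.17 - 0.46 = 1.710
L(3,0) = 96, L_eff = 1 - 96/255 = 0.623529 (inverted)
t(3,0) = 2.17 - 1.710·0.623529 = 1.104
Σt over all 7·5 pixels = 7867/170 ≈ 46.2764706
V = pitch²·Σt = 1.77²·7867/170 = 144.980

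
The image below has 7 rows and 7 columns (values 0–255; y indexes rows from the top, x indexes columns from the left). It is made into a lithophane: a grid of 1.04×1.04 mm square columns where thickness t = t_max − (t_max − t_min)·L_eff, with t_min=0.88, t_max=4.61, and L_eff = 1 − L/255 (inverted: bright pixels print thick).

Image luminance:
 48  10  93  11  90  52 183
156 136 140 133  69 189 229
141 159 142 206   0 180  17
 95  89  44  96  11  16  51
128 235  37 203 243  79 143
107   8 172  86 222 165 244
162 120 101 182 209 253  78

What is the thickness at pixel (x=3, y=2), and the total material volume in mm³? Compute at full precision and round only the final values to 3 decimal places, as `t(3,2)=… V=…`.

t(3,2)=3.893 V=140.980

span = t_max - t_min = 4.61 - 0.88 = 3.730
L(3,2) = 206, L_eff = 1 - 206/255 = 0.192157 (inverted)
t(3,2) = 4.61 - 3.730·0.192157 = 3.893
Σt over all 7·7 pixels = 3323759/25500 ≈ 130.3434902
V = pitch²·Σt = 1.04²·3323759/25500 = 140.980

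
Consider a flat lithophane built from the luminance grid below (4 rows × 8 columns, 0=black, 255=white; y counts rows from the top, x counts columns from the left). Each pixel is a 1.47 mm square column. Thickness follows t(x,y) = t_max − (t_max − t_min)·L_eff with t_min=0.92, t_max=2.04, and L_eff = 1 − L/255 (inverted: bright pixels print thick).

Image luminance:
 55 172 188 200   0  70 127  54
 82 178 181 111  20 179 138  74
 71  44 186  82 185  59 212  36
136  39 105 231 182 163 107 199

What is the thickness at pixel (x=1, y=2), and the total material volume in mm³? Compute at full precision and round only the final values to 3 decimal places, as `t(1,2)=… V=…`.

t(1,2)=1.113 V=100.309

span = t_max - t_min = 2.04 - 0.92 = 1.120
L(1,2) = 44, L_eff = 1 - 44/255 = 0.827451 (inverted)
t(1,2) = 2.04 - 1.120·0.827451 = 1.113
Σt over all 4·8 pixels = 295928/6375 ≈ 46.4200784
V = pitch²·Σt = 1.47²·295928/6375 = 100.309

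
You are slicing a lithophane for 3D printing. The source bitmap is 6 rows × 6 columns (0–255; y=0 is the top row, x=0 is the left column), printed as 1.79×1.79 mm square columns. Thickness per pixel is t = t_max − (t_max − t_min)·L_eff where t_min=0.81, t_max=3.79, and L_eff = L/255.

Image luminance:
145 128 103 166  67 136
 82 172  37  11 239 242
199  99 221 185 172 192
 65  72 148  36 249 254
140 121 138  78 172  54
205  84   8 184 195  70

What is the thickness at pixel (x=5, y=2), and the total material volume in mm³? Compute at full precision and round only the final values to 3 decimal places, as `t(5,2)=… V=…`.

t(5,2)=1.546 V=254.853

span = t_max - t_min = 3.79 - 0.81 = 2.980
L(5,2) = 192, L_eff = 192/255 = 0.752941
t(5,2) = 3.79 - 2.980·0.752941 = 1.546
Σt over all 6·6 pixels = 338043/4250 ≈ 79.5395294
V = pitch²·Σt = 1.79²·338043/4250 = 254.853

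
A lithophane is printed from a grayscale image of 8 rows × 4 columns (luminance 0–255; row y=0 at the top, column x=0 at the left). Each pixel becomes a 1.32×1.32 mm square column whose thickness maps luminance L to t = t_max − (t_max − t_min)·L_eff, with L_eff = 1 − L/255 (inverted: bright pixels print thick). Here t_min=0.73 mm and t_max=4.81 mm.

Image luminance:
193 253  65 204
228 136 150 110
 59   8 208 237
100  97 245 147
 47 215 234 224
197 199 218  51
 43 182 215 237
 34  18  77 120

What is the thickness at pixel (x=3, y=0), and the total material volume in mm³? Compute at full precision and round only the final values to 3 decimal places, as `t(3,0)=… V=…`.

t(3,0)=3.994 V=173.153

span = t_max - t_min = 4.81 - 0.73 = 4.080
L(3,0) = 204, L_eff = 1 - 204/255 = 0.200000 (inverted)
t(3,0) = 4.81 - 4.080·0.200000 = 3.994
Σt over all 8·4 pixels = 99.376
V = pitch²·Σt = 1.32²·99.376 = 173.153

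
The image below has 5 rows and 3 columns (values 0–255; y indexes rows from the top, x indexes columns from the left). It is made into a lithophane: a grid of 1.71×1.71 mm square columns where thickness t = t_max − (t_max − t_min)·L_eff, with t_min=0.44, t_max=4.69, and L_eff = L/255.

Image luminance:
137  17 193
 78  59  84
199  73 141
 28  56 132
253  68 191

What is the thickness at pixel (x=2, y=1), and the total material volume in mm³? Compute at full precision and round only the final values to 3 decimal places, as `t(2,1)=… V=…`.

t(2,1)=3.290 V=122.422

span = t_max - t_min = 4.69 - 0.44 = 4.250
L(2,1) = 84, L_eff = 84/255 = 0.329412
t(2,1) = 4.69 - 4.250·0.329412 = 3.290
Σt over all 5·3 pixels = 628/15 ≈ 41.8666667
V = pitch²·Σt = 1.71²·628/15 = 122.422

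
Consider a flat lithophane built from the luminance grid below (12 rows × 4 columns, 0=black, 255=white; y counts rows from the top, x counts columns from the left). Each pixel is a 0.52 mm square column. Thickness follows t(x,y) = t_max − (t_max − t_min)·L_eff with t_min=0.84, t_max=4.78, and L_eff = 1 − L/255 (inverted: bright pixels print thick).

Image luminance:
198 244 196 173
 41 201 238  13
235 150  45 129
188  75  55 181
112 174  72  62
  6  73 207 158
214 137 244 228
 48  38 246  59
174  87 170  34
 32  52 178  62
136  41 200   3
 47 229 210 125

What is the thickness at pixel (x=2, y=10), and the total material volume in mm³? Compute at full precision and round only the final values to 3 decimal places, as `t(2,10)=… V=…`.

span = t_max - t_min = 4.78 - 0.84 = 3.940
L(2,10) = 200, L_eff = 1 - 200/255 = 0.215686 (inverted)
t(2,10) = 4.78 - 3.940·0.215686 = 3.930
Σt over all 12·4 pixels = 173942/1275 ≈ 136.4250980
V = pitch²·Σt = 0.52²·173942/1275 = 36.889

t(2,10)=3.930 V=36.889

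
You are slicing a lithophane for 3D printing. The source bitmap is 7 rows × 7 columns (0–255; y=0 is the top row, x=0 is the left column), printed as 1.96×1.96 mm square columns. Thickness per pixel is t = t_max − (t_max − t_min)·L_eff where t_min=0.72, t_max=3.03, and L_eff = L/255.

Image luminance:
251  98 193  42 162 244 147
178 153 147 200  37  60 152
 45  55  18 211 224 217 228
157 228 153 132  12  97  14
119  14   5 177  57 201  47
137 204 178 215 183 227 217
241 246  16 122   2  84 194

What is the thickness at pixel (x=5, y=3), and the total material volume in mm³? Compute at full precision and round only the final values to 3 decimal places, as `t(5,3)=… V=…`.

t(5,3)=2.151 V=335.773

span = t_max - t_min = 3.03 - 0.72 = 2.310
L(5,3) = 97, L_eff = 97/255 = 0.380392
t(5,3) = 3.03 - 2.310·0.380392 = 2.151
Σt over all 7·7 pixels = 371469/4250 ≈ 87.4044706
V = pitch²·Σt = 1.96²·371469/4250 = 335.773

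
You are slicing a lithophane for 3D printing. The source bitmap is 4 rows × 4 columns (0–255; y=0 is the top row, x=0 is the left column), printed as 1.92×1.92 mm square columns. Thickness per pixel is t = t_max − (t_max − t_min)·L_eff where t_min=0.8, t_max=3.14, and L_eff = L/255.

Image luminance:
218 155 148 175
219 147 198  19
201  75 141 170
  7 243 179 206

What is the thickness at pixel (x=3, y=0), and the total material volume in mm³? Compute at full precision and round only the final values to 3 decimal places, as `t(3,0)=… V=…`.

t(3,0)=1.534 V=100.601

span = t_max - t_min = 3.14 - 0.8 = 2.340
L(3,0) = 175, L_eff = 175/255 = 0.686275
t(3,0) = 3.14 - 2.340·0.686275 = 1.534
Σt over all 4·4 pixels = 115981/4250 ≈ 27.2896471
V = pitch²·Σt = 1.92²·115981/4250 = 100.601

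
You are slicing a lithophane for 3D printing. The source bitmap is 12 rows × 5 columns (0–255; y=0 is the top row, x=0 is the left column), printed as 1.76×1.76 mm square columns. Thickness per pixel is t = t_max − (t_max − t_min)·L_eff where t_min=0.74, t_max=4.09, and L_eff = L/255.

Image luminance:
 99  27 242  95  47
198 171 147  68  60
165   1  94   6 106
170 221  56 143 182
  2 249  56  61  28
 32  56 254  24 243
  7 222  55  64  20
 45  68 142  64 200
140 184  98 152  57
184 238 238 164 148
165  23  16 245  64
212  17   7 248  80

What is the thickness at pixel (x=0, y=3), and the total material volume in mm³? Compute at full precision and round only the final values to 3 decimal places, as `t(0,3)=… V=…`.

t(0,3)=1.857 V=480.584

span = t_max - t_min = 4.09 - 0.74 = 3.350
L(0,3) = 170, L_eff = 170/255 = 0.666667
t(0,3) = 4.09 - 3.350·0.666667 = 1.857
Σt over all 12·5 pixels = 5275/34 ≈ 155.1470588
V = pitch²·Σt = 1.76²·5275/34 = 480.584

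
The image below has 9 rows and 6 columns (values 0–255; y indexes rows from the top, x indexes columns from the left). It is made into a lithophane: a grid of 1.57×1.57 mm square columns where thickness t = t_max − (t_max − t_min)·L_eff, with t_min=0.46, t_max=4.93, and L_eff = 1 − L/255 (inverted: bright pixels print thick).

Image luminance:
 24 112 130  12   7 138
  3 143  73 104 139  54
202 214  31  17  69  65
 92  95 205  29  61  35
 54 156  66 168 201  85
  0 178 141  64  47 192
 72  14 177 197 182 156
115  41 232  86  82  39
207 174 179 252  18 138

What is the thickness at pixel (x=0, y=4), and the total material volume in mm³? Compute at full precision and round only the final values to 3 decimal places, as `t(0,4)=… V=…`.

span = t_max - t_min = 4.93 - 0.46 = 4.470
L(0,4) = 54, L_eff = 1 - 54/255 = 0.788235 (inverted)
t(0,4) = 4.93 - 4.470·0.788235 = 1.407
Σt over all 9·6 pixels = 1070423/8500 ≈ 125.9321176
V = pitch²·Σt = 1.57²·1070423/8500 = 310.410

t(0,4)=1.407 V=310.410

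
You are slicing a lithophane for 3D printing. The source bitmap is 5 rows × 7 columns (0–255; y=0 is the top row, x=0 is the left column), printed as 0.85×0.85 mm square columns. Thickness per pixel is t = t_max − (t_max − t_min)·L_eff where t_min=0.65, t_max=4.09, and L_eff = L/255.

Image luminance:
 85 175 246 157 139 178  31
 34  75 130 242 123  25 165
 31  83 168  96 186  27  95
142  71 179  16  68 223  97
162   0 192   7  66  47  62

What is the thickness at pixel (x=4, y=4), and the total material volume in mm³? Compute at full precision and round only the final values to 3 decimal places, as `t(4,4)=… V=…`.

t(4,4)=3.200 V=66.164

span = t_max - t_min = 4.09 - 0.65 = 3.440
L(4,4) = 66, L_eff = 66/255 = 0.258824
t(4,4) = 4.09 - 3.440·0.258824 = 3.200
Σt over all 5·7 pixels = 2335213/25500 ≈ 91.5769804
V = pitch²·Σt = 0.85²·2335213/25500 = 66.164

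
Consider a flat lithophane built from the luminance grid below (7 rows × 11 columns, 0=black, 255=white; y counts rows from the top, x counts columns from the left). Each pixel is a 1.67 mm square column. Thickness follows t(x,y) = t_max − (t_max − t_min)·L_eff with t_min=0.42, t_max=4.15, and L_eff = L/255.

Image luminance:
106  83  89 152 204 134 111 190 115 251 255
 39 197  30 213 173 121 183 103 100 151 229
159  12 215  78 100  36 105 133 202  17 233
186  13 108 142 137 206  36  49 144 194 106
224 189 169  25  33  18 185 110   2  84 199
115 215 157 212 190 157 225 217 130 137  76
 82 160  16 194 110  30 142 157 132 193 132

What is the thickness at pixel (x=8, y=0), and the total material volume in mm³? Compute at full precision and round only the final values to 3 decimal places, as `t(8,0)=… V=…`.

t(8,0)=2.468 V=472.764

span = t_max - t_min = 4.15 - 0.42 = 3.730
L(8,0) = 115, L_eff = 115/255 = 0.450980
t(8,0) = 4.15 - 3.730·0.450980 = 2.468
Σt over all 7·11 pixels = 360222/2125 ≈ 169.5162353
V = pitch²·Σt = 1.67²·360222/2125 = 472.764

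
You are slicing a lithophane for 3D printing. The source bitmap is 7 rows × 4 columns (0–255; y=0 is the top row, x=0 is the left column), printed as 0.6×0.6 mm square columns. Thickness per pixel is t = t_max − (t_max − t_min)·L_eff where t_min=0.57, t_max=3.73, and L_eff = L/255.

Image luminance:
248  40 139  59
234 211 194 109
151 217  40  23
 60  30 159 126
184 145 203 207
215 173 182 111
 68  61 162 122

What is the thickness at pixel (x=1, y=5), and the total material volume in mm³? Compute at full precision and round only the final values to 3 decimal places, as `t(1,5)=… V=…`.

span = t_max - t_min = 3.73 - 0.57 = 3.160
L(1,5) = 173, L_eff = 173/255 = 0.678431
t(1,5) = 3.73 - 3.160·0.678431 = 1.586
Σt over all 7·4 pixels = 119946/2125 ≈ 56.4451765
V = pitch²·Σt = 0.6²·119946/2125 = 20.320

t(1,5)=1.586 V=20.320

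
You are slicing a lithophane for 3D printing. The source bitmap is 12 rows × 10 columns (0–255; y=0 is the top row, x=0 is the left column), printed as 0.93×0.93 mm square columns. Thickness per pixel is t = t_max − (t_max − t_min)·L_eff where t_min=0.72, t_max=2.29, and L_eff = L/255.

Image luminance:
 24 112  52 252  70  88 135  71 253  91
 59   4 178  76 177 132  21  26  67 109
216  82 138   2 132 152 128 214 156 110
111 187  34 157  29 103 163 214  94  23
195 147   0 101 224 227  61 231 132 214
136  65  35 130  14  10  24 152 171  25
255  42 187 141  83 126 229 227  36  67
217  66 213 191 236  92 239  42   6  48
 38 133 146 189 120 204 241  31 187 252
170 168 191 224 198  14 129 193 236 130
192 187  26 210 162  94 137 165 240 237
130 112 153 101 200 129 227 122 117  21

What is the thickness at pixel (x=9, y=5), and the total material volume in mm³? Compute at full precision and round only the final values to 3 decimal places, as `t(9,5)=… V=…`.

t(9,5)=2.136 V=154.417

span = t_max - t_min = 2.29 - 0.72 = 1.570
L(9,5) = 25, L_eff = 25/255 = 0.098039
t(9,5) = 2.29 - 1.570·0.098039 = 2.136
Σt over all 12·10 pixels = 910541/5100 ≈ 178.5374510
V = pitch²·Σt = 0.93²·910541/5100 = 154.417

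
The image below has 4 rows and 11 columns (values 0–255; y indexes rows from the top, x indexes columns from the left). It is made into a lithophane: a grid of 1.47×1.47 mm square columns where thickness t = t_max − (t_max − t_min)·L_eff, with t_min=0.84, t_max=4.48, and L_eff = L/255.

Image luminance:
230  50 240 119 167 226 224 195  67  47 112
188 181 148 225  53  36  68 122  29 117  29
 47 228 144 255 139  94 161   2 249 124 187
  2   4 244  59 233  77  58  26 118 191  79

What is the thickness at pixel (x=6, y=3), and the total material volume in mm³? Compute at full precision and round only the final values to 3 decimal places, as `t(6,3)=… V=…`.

t(6,3)=3.652 V=253.405

span = t_max - t_min = 4.48 - 0.84 = 3.640
L(6,3) = 58, L_eff = 58/255 = 0.227451
t(6,3) = 4.48 - 3.640·0.227451 = 3.652
Σt over all 4·11 pixels = 747586/6375 ≈ 117.2683922
V = pitch²·Σt = 1.47²·747586/6375 = 253.405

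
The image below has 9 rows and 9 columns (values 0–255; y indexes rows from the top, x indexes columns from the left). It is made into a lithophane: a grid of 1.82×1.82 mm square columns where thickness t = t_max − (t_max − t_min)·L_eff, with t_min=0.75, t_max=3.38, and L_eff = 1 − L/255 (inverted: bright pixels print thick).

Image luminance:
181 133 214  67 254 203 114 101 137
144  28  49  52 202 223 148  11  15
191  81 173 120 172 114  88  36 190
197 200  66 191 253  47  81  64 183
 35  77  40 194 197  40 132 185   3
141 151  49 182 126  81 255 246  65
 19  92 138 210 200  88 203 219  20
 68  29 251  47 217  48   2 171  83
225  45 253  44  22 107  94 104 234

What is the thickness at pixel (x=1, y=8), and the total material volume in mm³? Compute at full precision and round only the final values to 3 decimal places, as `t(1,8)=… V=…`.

t(1,8)=1.214 V=548.155

span = t_max - t_min = 3.38 - 0.75 = 2.630
L(1,8) = 45, L_eff = 1 - 45/255 = 0.823529 (inverted)
t(1,8) = 3.38 - 2.630·0.823529 = 1.214
Σt over all 9·9 pixels = 140663/850 ≈ 165.4858824
V = pitch²·Σt = 1.82²·140663/850 = 548.155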